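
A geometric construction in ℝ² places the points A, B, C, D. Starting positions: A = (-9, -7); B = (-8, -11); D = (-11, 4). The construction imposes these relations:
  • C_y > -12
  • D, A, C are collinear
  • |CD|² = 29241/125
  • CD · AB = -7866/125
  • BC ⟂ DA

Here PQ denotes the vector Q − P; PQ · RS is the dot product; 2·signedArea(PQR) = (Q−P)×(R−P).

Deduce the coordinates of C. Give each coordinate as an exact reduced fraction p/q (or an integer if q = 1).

1. C_x = -1033/125  [D, A, C are collinear ∩ BC ⟂ DA]
2. C_y = -1381/125  [D, A, C are collinear ∩ BC ⟂ DA]
   → C = (-1033/125, -1381/125)

C = (-1033/125, -1381/125)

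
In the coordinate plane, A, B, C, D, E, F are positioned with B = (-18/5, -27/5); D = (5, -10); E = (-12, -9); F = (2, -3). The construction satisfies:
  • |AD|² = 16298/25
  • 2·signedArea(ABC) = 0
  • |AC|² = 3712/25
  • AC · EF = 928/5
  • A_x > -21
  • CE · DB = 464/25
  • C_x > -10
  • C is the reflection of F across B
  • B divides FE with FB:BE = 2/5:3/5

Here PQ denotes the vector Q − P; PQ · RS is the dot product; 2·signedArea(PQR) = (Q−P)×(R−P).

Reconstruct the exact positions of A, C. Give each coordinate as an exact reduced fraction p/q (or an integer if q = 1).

A = (-102/5, -63/5)
C = (-46/5, -39/5)

1. C_x = -46/5  [C is the reflection of F across B]
2. C_y = -39/5  [C is the reflection of F across B]
   → C = (-46/5, -39/5)
3. A_x = -102/5  [2·signedArea(ABC) = 0 ∩ AC · EF = 928/5]
4. A_y = -63/5  [2·signedArea(ABC) = 0 ∩ AC · EF = 928/5]
   → A = (-102/5, -63/5)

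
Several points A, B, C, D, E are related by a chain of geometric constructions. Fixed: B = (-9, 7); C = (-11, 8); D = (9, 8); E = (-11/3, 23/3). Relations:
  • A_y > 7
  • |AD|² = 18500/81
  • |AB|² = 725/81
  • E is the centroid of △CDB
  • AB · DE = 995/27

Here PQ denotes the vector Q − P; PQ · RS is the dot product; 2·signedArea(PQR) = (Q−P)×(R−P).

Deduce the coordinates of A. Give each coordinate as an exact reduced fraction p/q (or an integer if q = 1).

1. A_x = -55/9  [line 38/3·x + 1/3·y + 2020/27 = 0 ∩ |AB|² = 725/81]
2. A_y = 70/9  [line 38/3·x + 1/3·y + 2020/27 = 0 ∩ |AB|² = 725/81]
   → A = (-55/9, 70/9)

A = (-55/9, 70/9)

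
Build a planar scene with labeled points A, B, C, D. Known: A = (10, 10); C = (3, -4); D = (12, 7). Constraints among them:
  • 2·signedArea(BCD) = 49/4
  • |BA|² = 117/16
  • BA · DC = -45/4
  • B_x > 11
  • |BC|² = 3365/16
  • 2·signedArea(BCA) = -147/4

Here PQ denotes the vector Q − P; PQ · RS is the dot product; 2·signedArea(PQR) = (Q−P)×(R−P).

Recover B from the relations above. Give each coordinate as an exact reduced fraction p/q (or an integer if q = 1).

B = (23/2, 31/4)

1. B_x = 23/2  [BA · DC = -45/4 ∩ 2·signedArea(BCA) = -147/4]
2. B_y = 31/4  [BA · DC = -45/4 ∩ 2·signedArea(BCA) = -147/4]
   → B = (23/2, 31/4)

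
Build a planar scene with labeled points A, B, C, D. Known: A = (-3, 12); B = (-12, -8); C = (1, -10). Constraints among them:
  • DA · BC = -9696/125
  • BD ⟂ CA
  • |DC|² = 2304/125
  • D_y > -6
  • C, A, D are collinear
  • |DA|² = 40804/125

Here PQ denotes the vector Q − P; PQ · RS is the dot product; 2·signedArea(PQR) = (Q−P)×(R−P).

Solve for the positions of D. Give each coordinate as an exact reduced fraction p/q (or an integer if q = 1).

1. D_x = 29/125  [C, A, D are collinear ∩ BD ⟂ CA]
2. D_y = -722/125  [C, A, D are collinear ∩ BD ⟂ CA]
   → D = (29/125, -722/125)

D = (29/125, -722/125)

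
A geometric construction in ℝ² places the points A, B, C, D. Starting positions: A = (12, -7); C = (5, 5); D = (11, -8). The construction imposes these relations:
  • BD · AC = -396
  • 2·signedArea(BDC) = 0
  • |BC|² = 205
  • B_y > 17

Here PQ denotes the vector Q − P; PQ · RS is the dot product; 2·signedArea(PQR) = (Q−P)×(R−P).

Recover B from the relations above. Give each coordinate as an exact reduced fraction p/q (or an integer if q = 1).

B = (-1, 18)

1. B_x = -1  [2·signedArea(BDC) = 0 ∩ BD · AC = -396]
2. B_y = 18  [2·signedArea(BDC) = 0 ∩ BD · AC = -396]
   → B = (-1, 18)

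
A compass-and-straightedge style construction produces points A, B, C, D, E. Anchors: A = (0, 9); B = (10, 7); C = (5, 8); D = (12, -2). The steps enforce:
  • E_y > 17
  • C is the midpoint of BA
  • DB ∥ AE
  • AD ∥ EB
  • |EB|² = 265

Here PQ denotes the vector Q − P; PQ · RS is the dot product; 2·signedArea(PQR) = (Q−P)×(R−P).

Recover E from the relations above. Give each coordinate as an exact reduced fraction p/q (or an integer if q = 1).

E = (-2, 18)

1. E_x = -2  [AD ∥ EB ∩ DB ∥ AE]
2. E_y = 18  [AD ∥ EB ∩ DB ∥ AE]
   → E = (-2, 18)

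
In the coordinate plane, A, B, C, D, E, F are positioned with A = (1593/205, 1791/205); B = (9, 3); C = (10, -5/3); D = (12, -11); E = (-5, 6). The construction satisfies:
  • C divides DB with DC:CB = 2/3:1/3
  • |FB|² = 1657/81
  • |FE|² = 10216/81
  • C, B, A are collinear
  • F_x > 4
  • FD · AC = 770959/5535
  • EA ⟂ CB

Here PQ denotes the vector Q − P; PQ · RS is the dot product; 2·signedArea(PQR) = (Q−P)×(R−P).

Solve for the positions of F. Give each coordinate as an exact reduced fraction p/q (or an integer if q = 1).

F = (5, 8/9)

1. F_x = 5  [line -457/205·x + 6398/615·y + 10511/5535 = 0 ∩ |FE|² = 10216/81]
2. F_y = 8/9  [line -457/205·x + 6398/615·y + 10511/5535 = 0 ∩ |FE|² = 10216/81]
   → F = (5, 8/9)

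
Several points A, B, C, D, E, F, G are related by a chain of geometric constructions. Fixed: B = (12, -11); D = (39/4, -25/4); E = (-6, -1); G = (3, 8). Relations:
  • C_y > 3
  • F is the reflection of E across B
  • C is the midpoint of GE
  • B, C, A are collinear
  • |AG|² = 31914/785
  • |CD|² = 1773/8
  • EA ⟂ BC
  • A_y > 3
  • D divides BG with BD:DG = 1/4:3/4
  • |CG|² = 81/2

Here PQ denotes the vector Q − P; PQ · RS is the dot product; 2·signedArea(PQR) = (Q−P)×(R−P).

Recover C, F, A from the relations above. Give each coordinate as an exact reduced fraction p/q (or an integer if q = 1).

A = (-1056/785, 2617/785)
C = (-3/2, 7/2)
F = (30, -21)

1. C_x = -3/2  [C is the midpoint of GE]
2. C_y = 7/2  [C is the midpoint of GE]
   → C = (-3/2, 7/2)
3. F_x = 30  [F is the reflection of E across B]
4. F_y = -21  [F is the reflection of E across B]
   → F = (30, -21)
5. A_x = -1056/785  [B, C, A are collinear ∩ EA ⟂ BC]
6. A_y = 2617/785  [B, C, A are collinear ∩ EA ⟂ BC]
   → A = (-1056/785, 2617/785)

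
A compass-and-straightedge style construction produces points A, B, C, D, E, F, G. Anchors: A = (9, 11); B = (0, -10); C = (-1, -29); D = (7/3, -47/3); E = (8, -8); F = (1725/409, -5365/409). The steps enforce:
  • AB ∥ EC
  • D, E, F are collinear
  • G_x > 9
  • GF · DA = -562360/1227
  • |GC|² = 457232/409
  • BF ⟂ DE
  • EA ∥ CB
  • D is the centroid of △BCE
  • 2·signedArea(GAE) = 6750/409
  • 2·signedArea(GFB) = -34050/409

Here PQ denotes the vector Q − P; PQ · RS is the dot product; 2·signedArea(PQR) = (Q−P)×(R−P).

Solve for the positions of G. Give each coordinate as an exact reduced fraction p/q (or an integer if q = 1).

G = (3859/409, 1131/409)

1. G_x = 3859/409  [2·signedArea(GAE) = 6750/409 ∩ GF · DA = -562360/1227]
2. G_y = 1131/409  [2·signedArea(GAE) = 6750/409 ∩ GF · DA = -562360/1227]
   → G = (3859/409, 1131/409)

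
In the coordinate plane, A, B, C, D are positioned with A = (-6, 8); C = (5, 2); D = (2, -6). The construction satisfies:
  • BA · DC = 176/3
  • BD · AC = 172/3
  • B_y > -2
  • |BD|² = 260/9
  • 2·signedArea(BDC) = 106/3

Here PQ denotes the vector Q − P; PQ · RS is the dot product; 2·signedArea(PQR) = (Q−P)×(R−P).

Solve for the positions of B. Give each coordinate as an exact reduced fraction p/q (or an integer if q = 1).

B = (-2/3, -4/3)

1. B_x = -2/3  [2·signedArea(BDC) = 106/3 ∩ BD · AC = 172/3]
2. B_y = -4/3  [2·signedArea(BDC) = 106/3 ∩ BD · AC = 172/3]
   → B = (-2/3, -4/3)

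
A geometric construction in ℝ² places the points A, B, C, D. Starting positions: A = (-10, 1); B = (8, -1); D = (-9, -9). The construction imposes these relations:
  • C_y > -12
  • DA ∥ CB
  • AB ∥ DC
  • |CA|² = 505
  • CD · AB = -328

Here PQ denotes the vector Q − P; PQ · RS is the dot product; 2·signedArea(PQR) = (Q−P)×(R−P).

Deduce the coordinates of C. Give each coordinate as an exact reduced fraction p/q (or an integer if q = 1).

1. C_x = 9  [DA ∥ CB ∩ AB ∥ DC]
2. C_y = -11  [DA ∥ CB ∩ AB ∥ DC]
   → C = (9, -11)

C = (9, -11)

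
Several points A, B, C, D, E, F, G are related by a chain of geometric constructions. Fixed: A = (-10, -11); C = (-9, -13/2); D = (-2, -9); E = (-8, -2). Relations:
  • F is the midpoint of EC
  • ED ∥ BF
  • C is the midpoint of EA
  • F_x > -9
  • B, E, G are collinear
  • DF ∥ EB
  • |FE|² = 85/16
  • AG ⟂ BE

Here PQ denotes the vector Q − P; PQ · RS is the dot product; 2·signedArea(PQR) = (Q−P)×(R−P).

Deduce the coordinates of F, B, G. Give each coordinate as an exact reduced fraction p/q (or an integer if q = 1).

B = (-29/2, 11/4)
F = (-17/2, -17/4)
G = (-306/61, -255/61)

1. F_x = -17/2  [F is the midpoint of EC]
2. F_y = -17/4  [F is the midpoint of EC]
   → F = (-17/2, -17/4)
3. B_x = -29/2  [ED ∥ BF ∩ DF ∥ EB]
4. B_y = 11/4  [ED ∥ BF ∩ DF ∥ EB]
   → B = (-29/2, 11/4)
5. G_x = -306/61  [B, E, G are collinear ∩ AG ⟂ BE]
6. G_y = -255/61  [B, E, G are collinear ∩ AG ⟂ BE]
   → G = (-306/61, -255/61)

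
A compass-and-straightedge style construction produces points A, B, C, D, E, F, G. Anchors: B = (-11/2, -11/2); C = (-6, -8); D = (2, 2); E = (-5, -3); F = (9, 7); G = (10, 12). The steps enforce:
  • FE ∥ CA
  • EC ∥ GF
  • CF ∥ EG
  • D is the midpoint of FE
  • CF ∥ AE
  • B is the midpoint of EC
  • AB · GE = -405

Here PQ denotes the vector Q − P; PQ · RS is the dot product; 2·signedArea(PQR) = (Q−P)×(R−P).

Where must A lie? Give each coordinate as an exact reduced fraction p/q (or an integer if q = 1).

1. A_x = -20  [CF ∥ AE ∩ FE ∥ CA]
2. A_y = -18  [CF ∥ AE ∩ FE ∥ CA]
   → A = (-20, -18)

A = (-20, -18)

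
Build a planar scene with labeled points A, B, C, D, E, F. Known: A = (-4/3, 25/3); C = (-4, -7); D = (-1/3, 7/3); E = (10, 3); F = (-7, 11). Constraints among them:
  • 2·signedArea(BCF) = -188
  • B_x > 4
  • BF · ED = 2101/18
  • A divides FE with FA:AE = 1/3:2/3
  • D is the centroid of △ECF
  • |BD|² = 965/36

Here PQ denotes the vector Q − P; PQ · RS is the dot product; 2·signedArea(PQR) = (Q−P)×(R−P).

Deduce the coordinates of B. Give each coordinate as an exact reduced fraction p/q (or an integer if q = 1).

B = (29/6, 8/3)

1. B_x = 29/6  [BF · ED = 2101/18 ∩ 2·signedArea(BCF) = -188]
2. B_y = 8/3  [BF · ED = 2101/18 ∩ 2·signedArea(BCF) = -188]
   → B = (29/6, 8/3)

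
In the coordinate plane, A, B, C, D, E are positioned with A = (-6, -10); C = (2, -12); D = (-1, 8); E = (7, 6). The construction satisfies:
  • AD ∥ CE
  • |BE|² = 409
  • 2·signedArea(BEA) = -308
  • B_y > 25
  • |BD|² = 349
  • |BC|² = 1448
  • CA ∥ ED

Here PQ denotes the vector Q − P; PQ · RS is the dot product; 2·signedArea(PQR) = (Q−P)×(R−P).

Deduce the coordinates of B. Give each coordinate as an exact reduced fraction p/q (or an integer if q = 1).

B = (4, 26)

1. B_x = 4  [line 16·x + -13·y + 274 = 0 ∩ |BE|² = 409]
2. B_y = 26  [line 16·x + -13·y + 274 = 0 ∩ |BE|² = 409]
   → B = (4, 26)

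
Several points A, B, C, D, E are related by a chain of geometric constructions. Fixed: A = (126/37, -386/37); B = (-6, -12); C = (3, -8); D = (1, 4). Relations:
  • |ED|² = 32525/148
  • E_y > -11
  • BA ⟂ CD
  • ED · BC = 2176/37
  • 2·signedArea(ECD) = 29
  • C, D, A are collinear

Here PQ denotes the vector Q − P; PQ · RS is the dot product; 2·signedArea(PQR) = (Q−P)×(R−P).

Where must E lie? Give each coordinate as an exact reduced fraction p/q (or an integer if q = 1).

E = (39/37, -801/74)

1. E_x = 39/37  [2·signedArea(ECD) = 29 ∩ ED · BC = 2176/37]
2. E_y = -801/74  [2·signedArea(ECD) = 29 ∩ ED · BC = 2176/37]
   → E = (39/37, -801/74)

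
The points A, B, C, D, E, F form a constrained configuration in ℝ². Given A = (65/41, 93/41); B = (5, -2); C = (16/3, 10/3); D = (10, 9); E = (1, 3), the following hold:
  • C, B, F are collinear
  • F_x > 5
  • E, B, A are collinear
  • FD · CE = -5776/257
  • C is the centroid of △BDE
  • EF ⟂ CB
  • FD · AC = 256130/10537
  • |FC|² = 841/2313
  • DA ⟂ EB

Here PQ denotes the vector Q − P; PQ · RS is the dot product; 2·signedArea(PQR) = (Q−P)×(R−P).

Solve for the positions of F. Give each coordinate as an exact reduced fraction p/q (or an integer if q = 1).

F = (1361/257, 702/257)

1. F_x = 1361/257  [C, B, F are collinear ∩ EF ⟂ CB]
2. F_y = 702/257  [C, B, F are collinear ∩ EF ⟂ CB]
   → F = (1361/257, 702/257)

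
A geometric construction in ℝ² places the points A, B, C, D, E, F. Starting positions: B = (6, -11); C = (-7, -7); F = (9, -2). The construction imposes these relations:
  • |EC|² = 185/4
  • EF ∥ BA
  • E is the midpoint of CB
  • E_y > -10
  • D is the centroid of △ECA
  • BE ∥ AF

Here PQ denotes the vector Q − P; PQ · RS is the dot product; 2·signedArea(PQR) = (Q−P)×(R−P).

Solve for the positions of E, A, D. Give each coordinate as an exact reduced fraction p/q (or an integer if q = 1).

1. E_x = -1/2  [E is the midpoint of CB]
2. E_y = -9  [E is the midpoint of CB]
   → E = (-1/2, -9)
3. A_x = 31/2  [BE ∥ AF ∩ EF ∥ BA]
4. A_y = -4  [BE ∥ AF ∩ EF ∥ BA]
   → A = (31/2, -4)
5. D_x = 8/3  [D is the centroid of △ECA]
6. D_y = -20/3  [D is the centroid of △ECA]
   → D = (8/3, -20/3)

A = (31/2, -4)
D = (8/3, -20/3)
E = (-1/2, -9)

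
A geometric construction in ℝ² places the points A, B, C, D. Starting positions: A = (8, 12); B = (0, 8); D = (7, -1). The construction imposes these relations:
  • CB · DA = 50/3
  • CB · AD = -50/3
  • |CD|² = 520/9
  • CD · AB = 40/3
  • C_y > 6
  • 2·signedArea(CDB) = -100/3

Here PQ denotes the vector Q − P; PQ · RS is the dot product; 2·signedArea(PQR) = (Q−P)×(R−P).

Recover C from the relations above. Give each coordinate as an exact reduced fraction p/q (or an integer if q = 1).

1. C_x = 5  [CB · DA = 50/3 ∩ 2·signedArea(CDB) = -100/3]
2. C_y = 19/3  [CB · DA = 50/3 ∩ 2·signedArea(CDB) = -100/3]
   → C = (5, 19/3)

C = (5, 19/3)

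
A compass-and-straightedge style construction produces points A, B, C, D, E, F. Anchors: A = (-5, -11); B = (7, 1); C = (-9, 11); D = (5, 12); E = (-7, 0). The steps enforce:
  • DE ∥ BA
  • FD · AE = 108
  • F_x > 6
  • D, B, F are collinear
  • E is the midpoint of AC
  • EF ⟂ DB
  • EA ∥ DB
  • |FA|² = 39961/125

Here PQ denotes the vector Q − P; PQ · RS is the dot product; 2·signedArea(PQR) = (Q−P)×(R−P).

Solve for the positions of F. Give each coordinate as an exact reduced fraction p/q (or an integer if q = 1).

F = (841/125, 312/125)

1. F_x = 841/125  [D, B, F are collinear ∩ EF ⟂ DB]
2. F_y = 312/125  [D, B, F are collinear ∩ EF ⟂ DB]
   → F = (841/125, 312/125)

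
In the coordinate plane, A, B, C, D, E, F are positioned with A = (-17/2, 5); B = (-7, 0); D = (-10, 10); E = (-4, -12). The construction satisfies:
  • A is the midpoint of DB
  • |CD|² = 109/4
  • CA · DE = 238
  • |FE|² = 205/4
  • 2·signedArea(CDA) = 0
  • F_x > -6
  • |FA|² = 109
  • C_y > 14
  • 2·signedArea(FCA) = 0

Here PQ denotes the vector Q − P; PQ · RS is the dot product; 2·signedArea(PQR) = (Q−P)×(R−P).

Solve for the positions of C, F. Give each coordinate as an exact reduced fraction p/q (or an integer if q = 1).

C = (-23/2, 15)
F = (-11/2, -5)

1. C_x = -23/2  [2·signedArea(CDA) = 0 ∩ CA · DE = 238]
2. C_y = 15  [2·signedArea(CDA) = 0 ∩ CA · DE = 238]
   → C = (-23/2, 15)
3. F_x = -11/2  [line 10·x + 3·y + 70 = 0 ∩ |FA|² = 109]
4. F_y = -5  [line 10·x + 3·y + 70 = 0 ∩ |FA|² = 109]
   → F = (-11/2, -5)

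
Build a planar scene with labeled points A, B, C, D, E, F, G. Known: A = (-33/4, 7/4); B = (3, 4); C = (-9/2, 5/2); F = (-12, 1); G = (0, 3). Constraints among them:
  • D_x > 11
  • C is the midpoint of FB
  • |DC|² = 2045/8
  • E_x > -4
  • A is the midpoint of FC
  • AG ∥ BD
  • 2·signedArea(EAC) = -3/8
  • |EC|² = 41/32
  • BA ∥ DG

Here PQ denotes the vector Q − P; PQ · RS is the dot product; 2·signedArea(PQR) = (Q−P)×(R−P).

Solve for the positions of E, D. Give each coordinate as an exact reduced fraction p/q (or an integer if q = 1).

1. E_x = -27/8  [line -3/4·x + 15/4·y + -99/8 = 0 ∩ |EC|² = 41/32]
2. E_y = 21/8  [line -3/4·x + 15/4·y + -99/8 = 0 ∩ |EC|² = 41/32]
   → E = (-27/8, 21/8)
3. D_x = 45/4  [BA ∥ DG ∩ AG ∥ BD]
4. D_y = 21/4  [BA ∥ DG ∩ AG ∥ BD]
   → D = (45/4, 21/4)

D = (45/4, 21/4)
E = (-27/8, 21/8)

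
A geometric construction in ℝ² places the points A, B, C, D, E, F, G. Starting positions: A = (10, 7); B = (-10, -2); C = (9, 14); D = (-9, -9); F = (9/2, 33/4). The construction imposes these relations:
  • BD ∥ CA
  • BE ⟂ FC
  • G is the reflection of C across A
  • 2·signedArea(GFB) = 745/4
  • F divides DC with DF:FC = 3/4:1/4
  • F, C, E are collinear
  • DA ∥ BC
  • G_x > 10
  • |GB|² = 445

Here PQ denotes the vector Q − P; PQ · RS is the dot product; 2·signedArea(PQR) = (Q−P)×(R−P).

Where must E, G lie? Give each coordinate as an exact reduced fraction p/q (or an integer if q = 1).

1. E_x = -5103/853  [F, C, E are collinear ∩ BE ⟂ FC]
2. E_y = -4388/853  [F, C, E are collinear ∩ BE ⟂ FC]
   → E = (-5103/853, -4388/853)
3. G_x = 11  [G is the reflection of C across A]
4. G_y = 0  [G is the reflection of C across A]
   → G = (11, 0)

E = (-5103/853, -4388/853)
G = (11, 0)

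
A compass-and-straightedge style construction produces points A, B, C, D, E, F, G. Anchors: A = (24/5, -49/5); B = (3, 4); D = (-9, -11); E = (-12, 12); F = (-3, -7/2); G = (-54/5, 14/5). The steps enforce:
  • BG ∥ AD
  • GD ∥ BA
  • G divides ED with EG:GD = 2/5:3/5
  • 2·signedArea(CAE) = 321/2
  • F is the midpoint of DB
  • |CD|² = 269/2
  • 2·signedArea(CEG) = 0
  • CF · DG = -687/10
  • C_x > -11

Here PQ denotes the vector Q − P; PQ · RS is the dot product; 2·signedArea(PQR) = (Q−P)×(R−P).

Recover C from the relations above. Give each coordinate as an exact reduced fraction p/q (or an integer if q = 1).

C = (-21/2, 1/2)

1. C_x = -21/2  [2·signedArea(CEG) = 0 ∩ CF · DG = -687/10]
2. C_y = 1/2  [2·signedArea(CEG) = 0 ∩ CF · DG = -687/10]
   → C = (-21/2, 1/2)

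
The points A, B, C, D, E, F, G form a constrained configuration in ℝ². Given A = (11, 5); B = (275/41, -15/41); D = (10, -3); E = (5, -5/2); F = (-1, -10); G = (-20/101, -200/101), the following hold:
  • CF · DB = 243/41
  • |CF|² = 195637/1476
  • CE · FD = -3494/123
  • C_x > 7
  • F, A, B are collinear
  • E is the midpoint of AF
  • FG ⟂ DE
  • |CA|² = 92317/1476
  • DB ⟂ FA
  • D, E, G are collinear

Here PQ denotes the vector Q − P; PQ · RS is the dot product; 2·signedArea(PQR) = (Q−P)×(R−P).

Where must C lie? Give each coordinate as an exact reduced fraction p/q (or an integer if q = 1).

1. C_x = 890/123  [CF · DB = 243/41 ∩ CE · FD = -3494/123]
2. C_y = -481/246  [CF · DB = 243/41 ∩ CE · FD = -3494/123]
   → C = (890/123, -481/246)

C = (890/123, -481/246)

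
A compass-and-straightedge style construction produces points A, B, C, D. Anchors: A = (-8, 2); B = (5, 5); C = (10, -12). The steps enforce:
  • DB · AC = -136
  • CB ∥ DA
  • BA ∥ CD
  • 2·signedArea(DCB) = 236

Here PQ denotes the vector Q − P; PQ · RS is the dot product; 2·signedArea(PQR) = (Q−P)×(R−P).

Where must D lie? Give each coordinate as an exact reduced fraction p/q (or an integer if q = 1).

1. D_x = -3  [CB ∥ DA ∩ BA ∥ CD]
2. D_y = -15  [CB ∥ DA ∩ BA ∥ CD]
   → D = (-3, -15)

D = (-3, -15)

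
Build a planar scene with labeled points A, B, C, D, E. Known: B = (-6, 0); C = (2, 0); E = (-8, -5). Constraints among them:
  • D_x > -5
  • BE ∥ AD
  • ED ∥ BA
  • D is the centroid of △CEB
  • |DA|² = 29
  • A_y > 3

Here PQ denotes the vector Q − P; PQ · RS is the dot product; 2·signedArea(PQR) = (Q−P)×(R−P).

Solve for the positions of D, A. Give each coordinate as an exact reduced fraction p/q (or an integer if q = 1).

A = (-2, 10/3)
D = (-4, -5/3)

1. D_x = -4  [D is the centroid of △CEB]
2. D_y = -5/3  [D is the centroid of △CEB]
   → D = (-4, -5/3)
3. A_x = -2  [BE ∥ AD ∩ ED ∥ BA]
4. A_y = 10/3  [BE ∥ AD ∩ ED ∥ BA]
   → A = (-2, 10/3)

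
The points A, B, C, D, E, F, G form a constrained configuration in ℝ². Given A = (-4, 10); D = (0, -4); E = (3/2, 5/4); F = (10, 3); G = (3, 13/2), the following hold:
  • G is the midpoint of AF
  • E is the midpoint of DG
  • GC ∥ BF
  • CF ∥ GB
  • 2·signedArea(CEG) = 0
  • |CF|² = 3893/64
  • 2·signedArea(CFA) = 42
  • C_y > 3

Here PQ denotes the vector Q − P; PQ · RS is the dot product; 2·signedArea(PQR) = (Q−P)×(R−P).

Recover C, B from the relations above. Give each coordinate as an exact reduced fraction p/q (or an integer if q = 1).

1. C_x = 9/4  [2·signedArea(CEG) = 0 ∩ 2·signedArea(CFA) = 42]
2. C_y = 31/8  [2·signedArea(CEG) = 0 ∩ 2·signedArea(CFA) = 42]
   → C = (9/4, 31/8)
3. B_x = 43/4  [GC ∥ BF ∩ CF ∥ GB]
4. B_y = 45/8  [GC ∥ BF ∩ CF ∥ GB]
   → B = (43/4, 45/8)

B = (43/4, 45/8)
C = (9/4, 31/8)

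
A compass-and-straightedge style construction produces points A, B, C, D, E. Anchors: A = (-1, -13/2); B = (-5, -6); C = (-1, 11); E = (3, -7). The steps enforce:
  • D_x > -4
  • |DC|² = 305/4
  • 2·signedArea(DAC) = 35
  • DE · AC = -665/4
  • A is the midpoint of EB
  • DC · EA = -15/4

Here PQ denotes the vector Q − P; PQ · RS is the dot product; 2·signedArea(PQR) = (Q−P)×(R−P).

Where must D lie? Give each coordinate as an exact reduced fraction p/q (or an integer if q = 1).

D = (-3, 5/2)

1. D_x = -3  [DE · AC = -665/4 ∩ DC · EA = -15/4]
2. D_y = 5/2  [DE · AC = -665/4 ∩ DC · EA = -15/4]
   → D = (-3, 5/2)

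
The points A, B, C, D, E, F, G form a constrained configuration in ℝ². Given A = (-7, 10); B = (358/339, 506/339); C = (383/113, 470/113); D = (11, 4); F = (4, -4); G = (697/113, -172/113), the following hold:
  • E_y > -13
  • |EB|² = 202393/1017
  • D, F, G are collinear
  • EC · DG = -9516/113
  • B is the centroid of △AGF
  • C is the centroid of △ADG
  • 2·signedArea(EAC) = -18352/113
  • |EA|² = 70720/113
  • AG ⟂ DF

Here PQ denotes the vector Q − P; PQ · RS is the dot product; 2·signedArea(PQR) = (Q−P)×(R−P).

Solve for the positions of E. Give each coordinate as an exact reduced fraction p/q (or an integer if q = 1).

E = (521/113, -1374/113)

1. E_x = 521/113  [2·signedArea(EAC) = -18352/113 ∩ EC · DG = -9516/113]
2. E_y = -1374/113  [2·signedArea(EAC) = -18352/113 ∩ EC · DG = -9516/113]
   → E = (521/113, -1374/113)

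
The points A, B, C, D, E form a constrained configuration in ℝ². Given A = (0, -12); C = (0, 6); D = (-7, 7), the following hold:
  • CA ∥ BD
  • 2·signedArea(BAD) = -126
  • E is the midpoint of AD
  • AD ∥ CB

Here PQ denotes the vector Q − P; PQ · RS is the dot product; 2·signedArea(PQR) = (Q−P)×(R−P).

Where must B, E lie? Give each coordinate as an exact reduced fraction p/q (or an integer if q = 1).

1. B_x = -7  [CA ∥ BD ∩ AD ∥ CB]
2. B_y = 25  [CA ∥ BD ∩ AD ∥ CB]
   → B = (-7, 25)
3. E_x = -7/2  [E is the midpoint of AD]
4. E_y = -5/2  [E is the midpoint of AD]
   → E = (-7/2, -5/2)

B = (-7, 25)
E = (-7/2, -5/2)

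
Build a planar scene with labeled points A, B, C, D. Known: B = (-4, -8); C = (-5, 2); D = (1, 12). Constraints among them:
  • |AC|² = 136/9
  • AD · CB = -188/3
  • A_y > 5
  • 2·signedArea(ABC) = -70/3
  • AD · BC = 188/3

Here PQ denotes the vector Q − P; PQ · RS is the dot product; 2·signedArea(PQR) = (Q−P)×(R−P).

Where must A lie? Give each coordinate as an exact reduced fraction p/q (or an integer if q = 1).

1. A_x = -3  [AD · BC = 188/3 ∩ 2·signedArea(ABC) = -70/3]
2. A_y = 16/3  [AD · BC = 188/3 ∩ 2·signedArea(ABC) = -70/3]
   → A = (-3, 16/3)

A = (-3, 16/3)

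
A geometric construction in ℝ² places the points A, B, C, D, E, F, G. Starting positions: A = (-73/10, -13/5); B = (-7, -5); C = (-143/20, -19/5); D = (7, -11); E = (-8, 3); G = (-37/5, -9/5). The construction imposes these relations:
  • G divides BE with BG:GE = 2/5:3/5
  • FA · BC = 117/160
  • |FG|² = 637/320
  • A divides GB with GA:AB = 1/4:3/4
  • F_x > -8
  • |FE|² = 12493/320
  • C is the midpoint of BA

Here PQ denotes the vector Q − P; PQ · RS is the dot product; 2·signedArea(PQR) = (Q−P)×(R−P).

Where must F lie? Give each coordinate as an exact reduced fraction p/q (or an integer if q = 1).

F = (-289/40, -16/5)

1. F_x = -289/40  [line 3/20·x + -6/5·y + -441/160 = 0 ∩ |FE|² = 12493/320]
2. F_y = -16/5  [line 3/20·x + -6/5·y + -441/160 = 0 ∩ |FE|² = 12493/320]
   → F = (-289/40, -16/5)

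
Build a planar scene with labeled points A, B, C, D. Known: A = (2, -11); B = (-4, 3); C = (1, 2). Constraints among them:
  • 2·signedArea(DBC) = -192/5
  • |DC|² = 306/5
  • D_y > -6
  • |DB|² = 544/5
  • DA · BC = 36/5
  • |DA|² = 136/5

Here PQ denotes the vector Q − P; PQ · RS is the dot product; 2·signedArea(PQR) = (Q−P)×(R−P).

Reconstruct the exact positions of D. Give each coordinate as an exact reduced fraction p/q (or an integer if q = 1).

1. D_x = 8/5  [2·signedArea(DBC) = -192/5 ∩ DA · BC = 36/5]
2. D_y = -29/5  [2·signedArea(DBC) = -192/5 ∩ DA · BC = 36/5]
   → D = (8/5, -29/5)

D = (8/5, -29/5)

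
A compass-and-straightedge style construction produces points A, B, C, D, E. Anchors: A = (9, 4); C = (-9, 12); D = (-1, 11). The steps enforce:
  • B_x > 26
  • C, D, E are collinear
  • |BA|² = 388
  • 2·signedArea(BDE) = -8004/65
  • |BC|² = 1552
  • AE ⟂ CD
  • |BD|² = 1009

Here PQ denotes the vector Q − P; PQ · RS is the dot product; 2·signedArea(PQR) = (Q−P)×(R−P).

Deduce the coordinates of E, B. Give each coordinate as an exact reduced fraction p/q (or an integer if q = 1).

1. E_x = 631/65  [C, D, E are collinear ∩ AE ⟂ CD]
2. E_y = 628/65  [C, D, E are collinear ∩ AE ⟂ CD]
   → E = (631/65, 628/65)
3. B_x = 27  [line 87/65·x + 696/65·y + 87/13 = 0 ∩ |BC|² = 1552]
4. B_y = -4  [line 87/65·x + 696/65·y + 87/13 = 0 ∩ |BC|² = 1552]
   → B = (27, -4)

B = (27, -4)
E = (631/65, 628/65)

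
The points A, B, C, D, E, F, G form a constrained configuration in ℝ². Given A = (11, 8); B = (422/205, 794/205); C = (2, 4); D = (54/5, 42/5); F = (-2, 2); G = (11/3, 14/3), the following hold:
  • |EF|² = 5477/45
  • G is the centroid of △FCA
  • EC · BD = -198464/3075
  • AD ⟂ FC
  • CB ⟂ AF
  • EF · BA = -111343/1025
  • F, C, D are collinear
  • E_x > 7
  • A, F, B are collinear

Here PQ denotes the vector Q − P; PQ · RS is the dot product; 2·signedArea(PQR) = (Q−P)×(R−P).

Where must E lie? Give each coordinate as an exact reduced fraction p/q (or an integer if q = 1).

1. E_x = 119/15  [EC · BD = -198464/3075 ∩ EF · BA = -111343/1025]
2. E_y = 34/5  [EC · BD = -198464/3075 ∩ EF · BA = -111343/1025]
   → E = (119/15, 34/5)

E = (119/15, 34/5)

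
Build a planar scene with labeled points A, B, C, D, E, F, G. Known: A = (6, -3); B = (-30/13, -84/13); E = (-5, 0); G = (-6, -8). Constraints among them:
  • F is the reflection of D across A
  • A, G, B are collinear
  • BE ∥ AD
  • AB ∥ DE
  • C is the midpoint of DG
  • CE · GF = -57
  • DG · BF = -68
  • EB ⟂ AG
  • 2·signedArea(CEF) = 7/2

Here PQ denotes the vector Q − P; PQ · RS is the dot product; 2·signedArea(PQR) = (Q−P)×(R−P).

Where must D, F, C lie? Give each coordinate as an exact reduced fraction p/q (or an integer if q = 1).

C = (-35/26, -59/26)
D = (43/13, 45/13)
F = (113/13, -123/13)

1. D_x = 43/13  [AB ∥ DE ∩ BE ∥ AD]
2. D_y = 45/13  [AB ∥ DE ∩ BE ∥ AD]
   → D = (43/13, 45/13)
3. F_x = 113/13  [F is the reflection of D across A]
4. F_y = -123/13  [F is the reflection of D across A]
   → F = (113/13, -123/13)
5. C_x = -35/26  [C is the midpoint of DG]
6. C_y = -59/26  [C is the midpoint of DG]
   → C = (-35/26, -59/26)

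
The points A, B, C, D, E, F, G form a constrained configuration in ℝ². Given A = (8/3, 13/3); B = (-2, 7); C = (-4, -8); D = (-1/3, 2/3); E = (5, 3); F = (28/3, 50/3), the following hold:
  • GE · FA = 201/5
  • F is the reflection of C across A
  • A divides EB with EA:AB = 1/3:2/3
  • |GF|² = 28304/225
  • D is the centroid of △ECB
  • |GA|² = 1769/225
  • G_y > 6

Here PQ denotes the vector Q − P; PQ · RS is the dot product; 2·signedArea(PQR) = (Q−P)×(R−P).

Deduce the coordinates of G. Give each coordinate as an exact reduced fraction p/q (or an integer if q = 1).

G = (4, 34/5)

1. G_x = 4  [line 20/3·x + 37/3·y + -1658/15 = 0 ∩ |GF|² = 28304/225]
2. G_y = 34/5  [line 20/3·x + 37/3·y + -1658/15 = 0 ∩ |GF|² = 28304/225]
   → G = (4, 34/5)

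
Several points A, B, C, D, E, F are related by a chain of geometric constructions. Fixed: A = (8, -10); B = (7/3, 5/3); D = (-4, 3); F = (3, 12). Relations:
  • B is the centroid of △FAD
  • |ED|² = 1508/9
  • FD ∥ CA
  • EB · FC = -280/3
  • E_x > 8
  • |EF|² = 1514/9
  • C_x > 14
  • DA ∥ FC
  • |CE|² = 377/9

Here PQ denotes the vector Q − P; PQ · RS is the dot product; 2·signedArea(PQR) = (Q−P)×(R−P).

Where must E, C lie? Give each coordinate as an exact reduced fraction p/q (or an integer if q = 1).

C = (15, -1)
E = (26/3, 1/3)

1. C_x = 15  [FD ∥ CA ∩ DA ∥ FC]
2. C_y = -1  [FD ∥ CA ∩ DA ∥ FC]
   → C = (15, -1)
3. E_x = 26/3  [line -12·x + 13·y + 299/3 = 0 ∩ |ED|² = 1508/9]
4. E_y = 1/3  [line -12·x + 13·y + 299/3 = 0 ∩ |ED|² = 1508/9]
   → E = (26/3, 1/3)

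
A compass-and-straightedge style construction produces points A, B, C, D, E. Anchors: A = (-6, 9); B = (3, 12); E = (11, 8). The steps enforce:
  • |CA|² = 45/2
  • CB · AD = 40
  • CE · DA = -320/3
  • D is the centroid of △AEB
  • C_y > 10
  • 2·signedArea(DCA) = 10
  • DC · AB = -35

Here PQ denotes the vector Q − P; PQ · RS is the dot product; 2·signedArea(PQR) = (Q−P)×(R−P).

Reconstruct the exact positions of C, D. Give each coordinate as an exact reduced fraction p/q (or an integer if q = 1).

1. D_x = 8/3  [D is the centroid of △AEB]
2. D_y = 29/3  [D is the centroid of △AEB]
   → D = (8/3, 29/3)
3. C_x = -3/2  [CB · AD = 40 ∩ DC · AB = -35]
4. C_y = 21/2  [CB · AD = 40 ∩ DC · AB = -35]
   → C = (-3/2, 21/2)

C = (-3/2, 21/2)
D = (8/3, 29/3)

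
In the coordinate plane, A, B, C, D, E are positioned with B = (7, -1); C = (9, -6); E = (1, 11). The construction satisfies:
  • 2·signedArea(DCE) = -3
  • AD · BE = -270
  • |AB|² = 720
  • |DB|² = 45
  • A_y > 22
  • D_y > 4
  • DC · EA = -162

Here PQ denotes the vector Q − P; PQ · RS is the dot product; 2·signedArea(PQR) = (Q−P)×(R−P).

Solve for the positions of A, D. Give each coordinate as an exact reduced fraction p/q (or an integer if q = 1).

A = (-5, 23)
D = (4, 5)

1. D_x = 4  [line -17·x + -8·y + 108 = 0 ∩ |DB|² = 45]
2. D_y = 5  [line -17·x + -8·y + 108 = 0 ∩ |DB|² = 45]
   → D = (4, 5)
3. A_x = -5  [AD · BE = -270 ∩ DC · EA = -162]
4. A_y = 23  [AD · BE = -270 ∩ DC · EA = -162]
   → A = (-5, 23)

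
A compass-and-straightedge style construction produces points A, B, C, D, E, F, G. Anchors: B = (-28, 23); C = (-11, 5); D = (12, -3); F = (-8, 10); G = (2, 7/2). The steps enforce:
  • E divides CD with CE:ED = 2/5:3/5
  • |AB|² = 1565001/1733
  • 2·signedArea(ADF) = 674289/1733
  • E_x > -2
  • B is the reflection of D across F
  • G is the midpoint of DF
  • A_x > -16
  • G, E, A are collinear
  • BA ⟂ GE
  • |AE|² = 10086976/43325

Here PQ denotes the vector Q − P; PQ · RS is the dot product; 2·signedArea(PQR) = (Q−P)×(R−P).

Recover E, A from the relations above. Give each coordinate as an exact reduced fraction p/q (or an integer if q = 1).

1. E_x = -9/5  [E divides CD with CE:ED = 2/5:3/5]
2. E_y = 9/5  [E divides CD with CE:ED = 2/5:3/5]
   → E = (-9/5, 9/5)
3. A_x = -27257/1733  [G, E, A are collinear ∩ BA ⟂ GE]
4. A_y = -7679/1733  [G, E, A are collinear ∩ BA ⟂ GE]
   → A = (-27257/1733, -7679/1733)

A = (-27257/1733, -7679/1733)
E = (-9/5, 9/5)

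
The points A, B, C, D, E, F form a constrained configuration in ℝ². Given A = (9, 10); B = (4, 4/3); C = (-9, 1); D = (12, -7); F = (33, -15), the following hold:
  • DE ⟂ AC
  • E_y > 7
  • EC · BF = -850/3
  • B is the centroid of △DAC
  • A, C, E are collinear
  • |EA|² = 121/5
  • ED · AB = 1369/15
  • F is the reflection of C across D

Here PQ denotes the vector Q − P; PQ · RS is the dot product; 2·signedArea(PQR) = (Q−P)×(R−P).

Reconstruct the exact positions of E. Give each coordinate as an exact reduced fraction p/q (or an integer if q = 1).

E = (23/5, 39/5)

1. E_x = 23/5  [A, C, E are collinear ∩ DE ⟂ AC]
2. E_y = 39/5  [A, C, E are collinear ∩ DE ⟂ AC]
   → E = (23/5, 39/5)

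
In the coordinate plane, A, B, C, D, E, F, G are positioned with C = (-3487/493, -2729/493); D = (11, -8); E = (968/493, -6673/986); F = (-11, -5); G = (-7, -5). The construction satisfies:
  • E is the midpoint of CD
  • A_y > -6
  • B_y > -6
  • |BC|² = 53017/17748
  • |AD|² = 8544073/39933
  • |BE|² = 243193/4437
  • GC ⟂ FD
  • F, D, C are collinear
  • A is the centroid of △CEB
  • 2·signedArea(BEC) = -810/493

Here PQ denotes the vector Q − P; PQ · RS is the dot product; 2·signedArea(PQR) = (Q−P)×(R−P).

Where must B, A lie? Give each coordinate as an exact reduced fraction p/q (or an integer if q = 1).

1. B_x = -7906/1479  [line -1215/986·x + -4455/493·y + -56295/986 = 0 ∩ |BE|² = 243193/4437]
2. B_y = -5511/986  [line -1215/986·x + -4455/493·y + -56295/986 = 0 ∩ |BE|² = 243193/4437]
   → B = (-7906/1479, -5511/986)
3. A_x = -15463/4437  [A is the centroid of △CEB]
4. A_y = -8821/1479  [A is the centroid of △CEB]
   → A = (-15463/4437, -8821/1479)

A = (-15463/4437, -8821/1479)
B = (-7906/1479, -5511/986)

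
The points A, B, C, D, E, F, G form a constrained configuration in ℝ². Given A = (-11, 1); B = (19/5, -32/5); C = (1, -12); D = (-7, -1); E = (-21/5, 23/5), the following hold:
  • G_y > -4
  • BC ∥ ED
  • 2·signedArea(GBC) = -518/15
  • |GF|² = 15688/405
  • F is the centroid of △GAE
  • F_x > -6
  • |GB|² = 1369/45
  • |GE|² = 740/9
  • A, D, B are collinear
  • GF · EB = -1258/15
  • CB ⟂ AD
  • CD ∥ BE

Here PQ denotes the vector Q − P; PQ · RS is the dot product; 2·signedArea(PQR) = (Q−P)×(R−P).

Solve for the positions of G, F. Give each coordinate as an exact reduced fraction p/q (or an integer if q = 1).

F = (-49/9, 5/9)
G = (-17/15, -59/15)

1. G_x = -17/15  [line 28/5·x + -14/5·y + -14/3 = 0 ∩ |GB|² = 1369/45]
2. G_y = -59/15  [line 28/5·x + -14/5·y + -14/3 = 0 ∩ |GB|² = 1369/45]
   → G = (-17/15, -59/15)
3. F_x = -49/9  [GF · EB = -1258/15 ∩ F is the centroid of △GAE]
4. F_y = 5/9  [GF · EB = -1258/15 ∩ F is the centroid of △GAE]
   → F = (-49/9, 5/9)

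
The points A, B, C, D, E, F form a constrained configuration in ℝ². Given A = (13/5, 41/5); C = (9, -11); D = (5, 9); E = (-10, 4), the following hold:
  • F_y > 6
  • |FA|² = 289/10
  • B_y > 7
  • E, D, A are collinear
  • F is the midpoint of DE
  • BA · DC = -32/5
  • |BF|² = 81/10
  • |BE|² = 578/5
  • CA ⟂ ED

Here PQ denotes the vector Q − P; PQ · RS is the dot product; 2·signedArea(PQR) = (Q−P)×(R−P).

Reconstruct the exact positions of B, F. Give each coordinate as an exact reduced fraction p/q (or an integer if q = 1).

1. B_x = 1/5  [line -4·x + 20·y + -736/5 = 0 ∩ |BE|² = 578/5]
2. B_y = 37/5  [line -4·x + 20·y + -736/5 = 0 ∩ |BE|² = 578/5]
   → B = (1/5, 37/5)
3. F_x = -5/2  [F is the midpoint of DE]
4. F_y = 13/2  [F is the midpoint of DE]
   → F = (-5/2, 13/2)

B = (1/5, 37/5)
F = (-5/2, 13/2)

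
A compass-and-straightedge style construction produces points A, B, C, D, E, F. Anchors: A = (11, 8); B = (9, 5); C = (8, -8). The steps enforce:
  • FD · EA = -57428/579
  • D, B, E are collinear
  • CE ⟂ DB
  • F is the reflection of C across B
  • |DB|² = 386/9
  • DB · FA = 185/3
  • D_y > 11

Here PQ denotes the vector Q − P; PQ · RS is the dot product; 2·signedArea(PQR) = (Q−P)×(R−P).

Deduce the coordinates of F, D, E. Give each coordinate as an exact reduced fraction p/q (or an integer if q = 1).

D = (32/3, 34/3)
E = (1107/193, -1429/193)
F = (10, 18)

1. F_x = 10  [F is the reflection of C across B]
2. F_y = 18  [F is the reflection of C across B]
   → F = (10, 18)
3. D_x = 32/3  [line -1·x + 10·y + -308/3 = 0 ∩ |DB|² = 386/9]
4. D_y = 34/3  [line -1·x + 10·y + -308/3 = 0 ∩ |DB|² = 386/9]
   → D = (32/3, 34/3)
5. E_x = 1107/193  [D, B, E are collinear ∩ CE ⟂ DB]
6. E_y = -1429/193  [D, B, E are collinear ∩ CE ⟂ DB]
   → E = (1107/193, -1429/193)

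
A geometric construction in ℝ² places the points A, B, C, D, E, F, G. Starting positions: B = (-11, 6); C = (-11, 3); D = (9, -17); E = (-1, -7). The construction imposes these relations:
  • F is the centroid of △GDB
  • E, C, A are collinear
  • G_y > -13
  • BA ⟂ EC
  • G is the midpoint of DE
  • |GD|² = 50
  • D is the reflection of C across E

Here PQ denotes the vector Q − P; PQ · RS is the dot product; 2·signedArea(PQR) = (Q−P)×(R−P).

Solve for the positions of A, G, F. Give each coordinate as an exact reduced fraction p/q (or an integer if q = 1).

1. A_x = -25/2  [E, C, A are collinear ∩ BA ⟂ EC]
2. A_y = 9/2  [E, C, A are collinear ∩ BA ⟂ EC]
   → A = (-25/2, 9/2)
3. G_x = 4  [G is the midpoint of DE]
4. G_y = -12  [G is the midpoint of DE]
   → G = (4, -12)
5. F_x = 2/3  [F is the centroid of △GDB]
6. F_y = -23/3  [F is the centroid of △GDB]
   → F = (2/3, -23/3)

A = (-25/2, 9/2)
F = (2/3, -23/3)
G = (4, -12)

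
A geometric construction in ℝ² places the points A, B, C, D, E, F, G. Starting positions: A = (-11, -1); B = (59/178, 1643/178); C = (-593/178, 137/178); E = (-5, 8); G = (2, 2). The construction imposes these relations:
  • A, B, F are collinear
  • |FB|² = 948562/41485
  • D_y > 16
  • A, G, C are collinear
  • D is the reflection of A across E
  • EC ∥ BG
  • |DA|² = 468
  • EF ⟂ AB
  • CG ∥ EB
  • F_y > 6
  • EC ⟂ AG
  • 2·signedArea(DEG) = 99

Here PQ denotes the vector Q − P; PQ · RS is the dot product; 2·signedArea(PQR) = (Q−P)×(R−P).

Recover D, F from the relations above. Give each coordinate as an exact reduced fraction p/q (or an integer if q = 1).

D = (1, 17)
F = (-23761283/7384330, 44497781/7384330)

1. D_x = 1  [D is the reflection of A across E]
2. D_y = 17  [D is the reflection of A across E]
   → D = (1, 17)
3. F_x = -23761283/7384330  [A, B, F are collinear ∩ EF ⟂ AB]
4. F_y = 44497781/7384330  [A, B, F are collinear ∩ EF ⟂ AB]
   → F = (-23761283/7384330, 44497781/7384330)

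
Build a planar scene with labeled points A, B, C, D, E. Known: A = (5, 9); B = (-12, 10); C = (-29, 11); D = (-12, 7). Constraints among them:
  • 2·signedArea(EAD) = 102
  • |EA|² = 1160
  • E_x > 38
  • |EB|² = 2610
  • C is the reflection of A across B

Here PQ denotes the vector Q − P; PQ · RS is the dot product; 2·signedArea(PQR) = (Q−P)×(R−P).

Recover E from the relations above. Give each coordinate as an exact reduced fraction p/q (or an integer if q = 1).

1. E_x = 39  [line 2·x + -17·y + 41 = 0 ∩ |EB|² = 2610]
2. E_y = 7  [line 2·x + -17·y + 41 = 0 ∩ |EB|² = 2610]
   → E = (39, 7)

E = (39, 7)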